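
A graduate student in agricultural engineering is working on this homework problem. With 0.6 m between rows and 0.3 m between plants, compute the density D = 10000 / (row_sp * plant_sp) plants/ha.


D = 10000 / (row_sp * plant_sp)
  = 10000 / (0.6 * 0.3)
  = 10000 / 0.1800
  = 55555.56 plants/ha


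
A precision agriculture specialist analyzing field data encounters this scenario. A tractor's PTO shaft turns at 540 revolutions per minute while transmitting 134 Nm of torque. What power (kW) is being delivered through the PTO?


P = 2*pi*n*T / 60000
  = 2*pi * 540 * 134 / 60000
  = 454651.29 / 60000
  = 7.58 kW


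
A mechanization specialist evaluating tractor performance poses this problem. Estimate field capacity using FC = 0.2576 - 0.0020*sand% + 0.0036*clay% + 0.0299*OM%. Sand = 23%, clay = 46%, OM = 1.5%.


FC = 0.2576 - 0.0020*23 + 0.0036*46 + 0.0299*1.5
   = 0.2576 - 0.0460 + 0.1656 + 0.0449
   = 0.4221


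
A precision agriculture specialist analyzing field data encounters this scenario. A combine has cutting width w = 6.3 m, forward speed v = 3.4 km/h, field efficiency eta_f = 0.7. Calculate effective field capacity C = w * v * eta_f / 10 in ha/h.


C = w * v * eta_f / 10
  = 6.3 * 3.4 * 0.7 / 10
  = 14.99 / 10
  = 1.50 ha/h


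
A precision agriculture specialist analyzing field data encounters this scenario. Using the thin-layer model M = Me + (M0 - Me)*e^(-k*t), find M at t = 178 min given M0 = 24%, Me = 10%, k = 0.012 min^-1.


M = Me + (M0 - Me) * e^(-k*t)
  = 10 + (24 - 10) * e^(-0.012*178)
  = 10 + 14 * e^(-2.136)
  = 10 + 14 * 0.11813
  = 10 + 1.6538
  = 11.65%


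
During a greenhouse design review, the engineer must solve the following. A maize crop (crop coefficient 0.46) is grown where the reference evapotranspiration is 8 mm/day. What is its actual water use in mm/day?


ETc = Kc * ET0
    = 0.46 * 8
    = 3.68 mm/day


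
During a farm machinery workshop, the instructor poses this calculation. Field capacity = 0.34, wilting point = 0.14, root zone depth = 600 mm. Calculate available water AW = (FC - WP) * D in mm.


AW = (FC - WP) * D
   = (0.34 - 0.14) * 600
   = 0.20 * 600
   = 120 mm


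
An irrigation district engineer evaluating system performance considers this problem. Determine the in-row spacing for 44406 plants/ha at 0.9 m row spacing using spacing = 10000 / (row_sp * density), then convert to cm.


spacing = 10000 / (row_sp * density)
        = 10000 / (0.9 * 44406)
        = 10000 / 39965.40
        = 0.25022 m = 25.02 cm


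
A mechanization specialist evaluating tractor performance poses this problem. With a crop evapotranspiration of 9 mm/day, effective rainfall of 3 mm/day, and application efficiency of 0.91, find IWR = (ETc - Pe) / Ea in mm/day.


IWR = (ETc - Pe) / Ea
    = (9 - 3) / 0.91
    = 6 / 0.91
    = 6.59 mm/day


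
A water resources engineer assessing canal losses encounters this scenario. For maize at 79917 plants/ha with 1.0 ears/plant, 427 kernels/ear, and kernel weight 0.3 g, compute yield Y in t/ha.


Y = density * ears * kernels * kw
  = 79917 * 1.0 * 427 * 0.3 g/ha
  = 10237367.70 g/ha
  = 10237.37 kg/ha = 10.24 t/ha


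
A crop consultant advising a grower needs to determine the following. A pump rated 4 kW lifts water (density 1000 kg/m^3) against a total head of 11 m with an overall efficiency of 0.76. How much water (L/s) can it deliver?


Q = (P * 1000 * eta) / (rho * g * H)
  = (4 * 1000 * 0.76) / (1000 * 9.81 * 11)
  = 3040 / 107910
  = 0.02817 m^3/s = 28.17 L/s


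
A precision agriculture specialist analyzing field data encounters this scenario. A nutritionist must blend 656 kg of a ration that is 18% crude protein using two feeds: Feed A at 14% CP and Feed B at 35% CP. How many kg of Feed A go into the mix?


parts_A = CP_b - target = 35 - 18 = 17
parts_B = target - CP_a = 18 - 14 = 4
total_parts = 17 + 4 = 21
Feed A = 656 * 17 / 21 = 531.05 kg
Feed B = 656 * 4 / 21 = 124.95 kg

531.05 kg


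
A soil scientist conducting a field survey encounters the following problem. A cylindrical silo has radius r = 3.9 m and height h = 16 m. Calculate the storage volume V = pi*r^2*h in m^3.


V = pi * r^2 * h
  = pi * 3.9^2 * 16
  = pi * 15.21 * 16
  = 764.54 m^3


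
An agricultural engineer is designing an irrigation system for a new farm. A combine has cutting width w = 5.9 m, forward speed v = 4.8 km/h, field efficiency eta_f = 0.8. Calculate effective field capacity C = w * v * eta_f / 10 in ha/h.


C = w * v * eta_f / 10
  = 5.9 * 4.8 * 0.8 / 10
  = 22.66 / 10
  = 2.27 ha/h


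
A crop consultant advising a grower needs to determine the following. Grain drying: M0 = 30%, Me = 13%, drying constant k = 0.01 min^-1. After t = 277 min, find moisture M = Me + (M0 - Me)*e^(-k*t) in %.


M = Me + (M0 - Me) * e^(-k*t)
  = 13 + (30 - 13) * e^(-0.01*277)
  = 13 + 17 * e^(-2.770)
  = 13 + 17 * 0.06266
  = 13 + 1.0653
  = 14.07%


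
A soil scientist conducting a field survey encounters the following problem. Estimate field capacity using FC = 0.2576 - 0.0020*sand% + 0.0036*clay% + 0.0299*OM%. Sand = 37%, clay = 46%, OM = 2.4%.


FC = 0.2576 - 0.0020*37 + 0.0036*46 + 0.0299*2.4
   = 0.2576 - 0.0740 + 0.1656 + 0.0718
   = 0.4210


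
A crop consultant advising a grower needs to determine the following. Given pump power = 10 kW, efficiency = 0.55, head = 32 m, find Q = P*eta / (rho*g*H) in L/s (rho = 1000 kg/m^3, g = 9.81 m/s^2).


Q = (P * 1000 * eta) / (rho * g * H)
  = (10 * 1000 * 0.55) / (1000 * 9.81 * 32)
  = 5500 / 313920
  = 0.01752 m^3/s = 17.52 L/s


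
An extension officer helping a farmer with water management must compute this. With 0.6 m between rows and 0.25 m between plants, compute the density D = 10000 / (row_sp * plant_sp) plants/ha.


D = 10000 / (row_sp * plant_sp)
  = 10000 / (0.6 * 0.25)
  = 10000 / 0.1500
  = 66666.67 plants/ha


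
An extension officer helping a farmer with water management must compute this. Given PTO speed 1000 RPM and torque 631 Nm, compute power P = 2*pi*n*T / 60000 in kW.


P = 2*pi*n*T / 60000
  = 2*pi * 1000 * 631 / 60000
  = 3964689.93 / 60000
  = 66.08 kW


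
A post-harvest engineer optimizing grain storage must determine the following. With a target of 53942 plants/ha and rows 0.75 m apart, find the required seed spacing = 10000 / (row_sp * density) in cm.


spacing = 10000 / (row_sp * density)
        = 10000 / (0.75 * 53942)
        = 10000 / 40456.50
        = 0.24718 m = 24.72 cm


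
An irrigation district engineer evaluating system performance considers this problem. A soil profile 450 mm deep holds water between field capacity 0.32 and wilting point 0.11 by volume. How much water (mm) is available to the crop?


AW = (FC - WP) * D
   = (0.32 - 0.11) * 450
   = 0.21 * 450
   = 94.50 mm


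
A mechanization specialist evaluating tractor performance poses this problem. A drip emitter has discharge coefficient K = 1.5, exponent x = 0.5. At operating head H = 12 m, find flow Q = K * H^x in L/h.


Q = K * H^x
  = 1.5 * 12^0.5
  = 1.5 * 3.4641
  = 5.20 L/h


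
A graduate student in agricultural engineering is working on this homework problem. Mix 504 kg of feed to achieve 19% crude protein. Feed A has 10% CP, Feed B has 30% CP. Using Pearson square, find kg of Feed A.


parts_A = CP_b - target = 30 - 19 = 11
parts_B = target - CP_a = 19 - 10 = 9
total_parts = 11 + 9 = 20
Feed A = 504 * 11 / 20 = 277.20 kg
Feed B = 504 * 9 / 20 = 226.80 kg

277.20 kg


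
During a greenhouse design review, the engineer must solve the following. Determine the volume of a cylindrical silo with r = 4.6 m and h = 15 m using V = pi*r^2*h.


V = pi * r^2 * h
  = pi * 4.6^2 * 15
  = pi * 21.16 * 15
  = 997.14 m^3


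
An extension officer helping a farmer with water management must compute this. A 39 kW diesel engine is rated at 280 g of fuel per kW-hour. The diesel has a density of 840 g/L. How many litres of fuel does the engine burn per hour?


FC = P * BSFC / rho_fuel
   = 39 * 280 / 840
   = 10920 / 840
   = 13 L/h


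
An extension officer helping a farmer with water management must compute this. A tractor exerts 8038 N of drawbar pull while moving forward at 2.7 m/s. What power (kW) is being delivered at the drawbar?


P = F * v / 1000
  = 8038 * 2.7 / 1000
  = 21702.60 / 1000
  = 21.70 kW


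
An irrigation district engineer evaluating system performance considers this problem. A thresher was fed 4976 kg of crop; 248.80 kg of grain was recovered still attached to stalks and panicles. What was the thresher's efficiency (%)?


eta = (total - unthreshed) / total * 100
    = (4976 - 248.80) / 4976 * 100
    = 4727.20 / 4976 * 100
    = 95%


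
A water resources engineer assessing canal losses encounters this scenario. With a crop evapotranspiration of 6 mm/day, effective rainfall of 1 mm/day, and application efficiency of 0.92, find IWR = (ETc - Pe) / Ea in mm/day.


IWR = (ETc - Pe) / Ea
    = (6 - 1) / 0.92
    = 5 / 0.92
    = 5.43 mm/day


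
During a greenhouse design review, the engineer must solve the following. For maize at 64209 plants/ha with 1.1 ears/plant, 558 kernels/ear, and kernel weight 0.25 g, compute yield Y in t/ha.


Y = density * ears * kernels * kw
  = 64209 * 1.1 * 558 * 0.25 g/ha
  = 9852871.05 g/ha
  = 9852.87 kg/ha = 9.85 t/ha


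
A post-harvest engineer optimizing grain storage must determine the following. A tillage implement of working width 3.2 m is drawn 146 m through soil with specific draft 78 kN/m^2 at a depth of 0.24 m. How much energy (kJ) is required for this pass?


E = k * d * w * L
  = 78 * 0.24 * 3.2 * 146
  = 8745.98 kJ


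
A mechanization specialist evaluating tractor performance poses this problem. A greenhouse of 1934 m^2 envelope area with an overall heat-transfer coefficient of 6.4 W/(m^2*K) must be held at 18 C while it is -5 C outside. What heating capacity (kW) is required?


dT = 18 - (-5) = 23 K
Q = U * A * dT
  = 6.4 * 1934 * 23
  = 284684.80 W = 284.68 kW


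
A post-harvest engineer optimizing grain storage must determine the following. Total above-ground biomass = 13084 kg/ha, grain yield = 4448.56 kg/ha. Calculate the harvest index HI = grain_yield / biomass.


HI = grain_yield / biomass
   = 4448.56 / 13084
   = 0.34


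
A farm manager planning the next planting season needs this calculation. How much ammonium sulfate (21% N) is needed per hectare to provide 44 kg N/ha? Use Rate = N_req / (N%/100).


Rate = N_required / (N_content / 100)
     = 44 / (21 / 100)
     = 44 / 0.21
     = 209.52 kg/ha


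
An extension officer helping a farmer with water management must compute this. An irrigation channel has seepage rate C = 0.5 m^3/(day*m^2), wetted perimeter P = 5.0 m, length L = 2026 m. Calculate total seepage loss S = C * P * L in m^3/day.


S = C * P * L
  = 0.5 * 5.0 * 2026
  = 5065 m^3/day


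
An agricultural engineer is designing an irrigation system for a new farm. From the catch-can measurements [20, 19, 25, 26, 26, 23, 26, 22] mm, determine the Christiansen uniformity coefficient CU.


xbar = 187 / 8 = 23.375
sum|xi - xbar| = 19
CU = 100 * (1 - 19 / (8 * 23.375))
   = 100 * (1 - 0.1016)
   = 89.84%


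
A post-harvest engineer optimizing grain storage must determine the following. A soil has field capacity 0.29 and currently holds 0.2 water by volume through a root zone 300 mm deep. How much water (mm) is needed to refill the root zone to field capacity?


SMD = (FC - theta) * D
    = (0.29 - 0.2) * 300
    = 0.090 * 300
    = 27 mm


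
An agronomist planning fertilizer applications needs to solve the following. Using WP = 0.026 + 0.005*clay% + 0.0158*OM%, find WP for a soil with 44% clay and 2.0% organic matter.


WP = 0.026 + 0.005*44 + 0.0158*2.0
   = 0.026 + 0.2200 + 0.0316
   = 0.2776


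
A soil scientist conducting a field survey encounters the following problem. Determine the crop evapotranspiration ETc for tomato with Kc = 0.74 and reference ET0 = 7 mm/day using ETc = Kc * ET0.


ETc = Kc * ET0
    = 0.74 * 7
    = 5.18 mm/day


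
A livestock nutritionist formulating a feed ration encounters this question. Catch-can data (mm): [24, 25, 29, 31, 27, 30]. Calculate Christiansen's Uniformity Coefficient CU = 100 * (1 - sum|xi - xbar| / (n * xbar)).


xbar = 166 / 6 = 27.667
sum|xi - xbar| = 14
CU = 100 * (1 - 14 / (6 * 27.667))
   = 100 * (1 - 0.0843)
   = 91.57%


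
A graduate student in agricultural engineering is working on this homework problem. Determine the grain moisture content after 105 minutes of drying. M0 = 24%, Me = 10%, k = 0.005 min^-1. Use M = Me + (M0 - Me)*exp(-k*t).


M = Me + (M0 - Me) * e^(-k*t)
  = 10 + (24 - 10) * e^(-0.005*105)
  = 10 + 14 * e^(-0.525)
  = 10 + 14 * 0.59156
  = 10 + 8.2818
  = 18.28%


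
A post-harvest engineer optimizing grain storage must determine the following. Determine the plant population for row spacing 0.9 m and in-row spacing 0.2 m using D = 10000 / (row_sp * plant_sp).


D = 10000 / (row_sp * plant_sp)
  = 10000 / (0.9 * 0.2)
  = 10000 / 0.1800
  = 55555.56 plants/ha


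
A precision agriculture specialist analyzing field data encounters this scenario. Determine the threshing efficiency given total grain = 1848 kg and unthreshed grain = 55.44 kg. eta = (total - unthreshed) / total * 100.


eta = (total - unthreshed) / total * 100
    = (1848 - 55.44) / 1848 * 100
    = 1792.56 / 1848 * 100
    = 97%


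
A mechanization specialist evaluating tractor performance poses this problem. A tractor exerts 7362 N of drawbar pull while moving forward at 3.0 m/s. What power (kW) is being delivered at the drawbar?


P = F * v / 1000
  = 7362 * 3.0 / 1000
  = 22086 / 1000
  = 22.09 kW


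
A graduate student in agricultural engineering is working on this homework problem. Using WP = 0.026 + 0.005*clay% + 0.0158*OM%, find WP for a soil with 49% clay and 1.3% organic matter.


WP = 0.026 + 0.005*49 + 0.0158*1.3
   = 0.026 + 0.2450 + 0.0205
   = 0.2915


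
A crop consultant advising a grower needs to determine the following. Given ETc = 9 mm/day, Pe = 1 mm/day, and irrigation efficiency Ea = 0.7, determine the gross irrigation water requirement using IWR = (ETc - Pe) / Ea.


IWR = (ETc - Pe) / Ea
    = (9 - 1) / 0.7
    = 8 / 0.7
    = 11.43 mm/day


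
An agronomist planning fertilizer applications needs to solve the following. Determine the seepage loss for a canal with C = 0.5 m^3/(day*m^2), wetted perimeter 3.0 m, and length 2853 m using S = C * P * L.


S = C * P * L
  = 0.5 * 3.0 * 2853
  = 4279.50 m^3/day


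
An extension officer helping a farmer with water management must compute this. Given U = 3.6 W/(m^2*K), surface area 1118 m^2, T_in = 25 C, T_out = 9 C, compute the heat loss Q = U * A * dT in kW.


dT = 25 - (9) = 16 K
Q = U * A * dT
  = 3.6 * 1118 * 16
  = 64396.80 W = 64.40 kW


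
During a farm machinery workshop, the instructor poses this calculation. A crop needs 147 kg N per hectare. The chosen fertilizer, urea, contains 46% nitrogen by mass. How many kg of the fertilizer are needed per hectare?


Rate = N_required / (N_content / 100)
     = 147 / (46 / 100)
     = 147 / 0.46
     = 319.57 kg/ha


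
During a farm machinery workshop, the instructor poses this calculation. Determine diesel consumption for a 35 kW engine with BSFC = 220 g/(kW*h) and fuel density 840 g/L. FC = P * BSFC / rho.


FC = P * BSFC / rho_fuel
   = 35 * 220 / 840
   = 7700 / 840
   = 9.17 L/h


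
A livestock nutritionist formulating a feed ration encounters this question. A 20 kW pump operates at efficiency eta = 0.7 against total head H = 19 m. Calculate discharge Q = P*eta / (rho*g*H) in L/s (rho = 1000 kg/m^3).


Q = (P * 1000 * eta) / (rho * g * H)
  = (20 * 1000 * 0.7) / (1000 * 9.81 * 19)
  = 14000 / 186390
  = 0.07511 m^3/s = 75.11 L/s


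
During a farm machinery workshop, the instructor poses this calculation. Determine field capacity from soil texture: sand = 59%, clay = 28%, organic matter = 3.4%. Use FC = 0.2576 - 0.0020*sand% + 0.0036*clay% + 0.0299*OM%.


FC = 0.2576 - 0.0020*59 + 0.0036*28 + 0.0299*3.4
   = 0.2576 - 0.1180 + 0.1008 + 0.1017
   = 0.3421


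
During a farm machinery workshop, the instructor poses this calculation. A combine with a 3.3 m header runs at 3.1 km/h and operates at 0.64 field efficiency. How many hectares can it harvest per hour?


C = w * v * eta_f / 10
  = 3.3 * 3.1 * 0.64 / 10
  = 6.55 / 10
  = 0.65 ha/h


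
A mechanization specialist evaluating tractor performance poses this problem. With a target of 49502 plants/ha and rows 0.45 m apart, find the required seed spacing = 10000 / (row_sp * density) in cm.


spacing = 10000 / (row_sp * density)
        = 10000 / (0.45 * 49502)
        = 10000 / 22275.90
        = 0.44892 m = 44.89 cm


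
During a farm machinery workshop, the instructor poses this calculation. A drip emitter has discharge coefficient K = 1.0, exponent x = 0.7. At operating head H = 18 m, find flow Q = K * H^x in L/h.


Q = K * H^x
  = 1.0 * 18^0.7
  = 1.0 * 7.5629
  = 7.56 L/h


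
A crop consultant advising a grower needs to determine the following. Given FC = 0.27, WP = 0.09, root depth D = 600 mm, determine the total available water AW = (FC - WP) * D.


AW = (FC - WP) * D
   = (0.27 - 0.09) * 600
   = 0.18 * 600
   = 108 mm


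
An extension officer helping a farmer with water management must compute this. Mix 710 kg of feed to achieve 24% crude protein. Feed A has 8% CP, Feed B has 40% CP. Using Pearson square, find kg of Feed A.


parts_A = CP_b - target = 40 - 24 = 16
parts_B = target - CP_a = 24 - 8 = 16
total_parts = 16 + 16 = 32
Feed A = 710 * 16 / 32 = 355 kg
Feed B = 710 * 16 / 32 = 355 kg


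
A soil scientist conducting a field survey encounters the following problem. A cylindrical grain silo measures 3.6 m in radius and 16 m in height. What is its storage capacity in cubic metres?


V = pi * r^2 * h
  = pi * 3.6^2 * 16
  = pi * 12.96 * 16
  = 651.44 m^3


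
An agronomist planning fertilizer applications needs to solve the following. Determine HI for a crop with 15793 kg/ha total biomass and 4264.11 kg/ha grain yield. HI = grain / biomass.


HI = grain_yield / biomass
   = 4264.11 / 15793
   = 0.27


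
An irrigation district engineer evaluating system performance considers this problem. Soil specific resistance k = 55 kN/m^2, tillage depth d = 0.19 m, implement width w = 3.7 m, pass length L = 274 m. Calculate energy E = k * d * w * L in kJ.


E = k * d * w * L
  = 55 * 0.19 * 3.7 * 274
  = 10594.21 kJ


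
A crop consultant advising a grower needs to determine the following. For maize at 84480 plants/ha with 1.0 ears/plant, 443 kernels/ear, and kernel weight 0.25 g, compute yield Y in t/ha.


Y = density * ears * kernels * kw
  = 84480 * 1.0 * 443 * 0.25 g/ha
  = 9356160 g/ha
  = 9356.16 kg/ha = 9.36 t/ha


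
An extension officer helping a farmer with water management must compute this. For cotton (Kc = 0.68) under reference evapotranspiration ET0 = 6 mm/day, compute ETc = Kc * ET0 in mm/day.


ETc = Kc * ET0
    = 0.68 * 6
    = 4.08 mm/day


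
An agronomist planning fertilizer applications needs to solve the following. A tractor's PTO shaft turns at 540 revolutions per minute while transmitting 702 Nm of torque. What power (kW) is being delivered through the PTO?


P = 2*pi*n*T / 60000
  = 2*pi * 540 * 702 / 60000
  = 2381829.89 / 60000
  = 39.70 kW


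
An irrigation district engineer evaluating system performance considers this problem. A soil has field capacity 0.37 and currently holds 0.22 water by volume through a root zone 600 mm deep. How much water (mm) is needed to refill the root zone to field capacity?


SMD = (FC - theta) * D
    = (0.37 - 0.22) * 600
    = 0.150 * 600
    = 90 mm


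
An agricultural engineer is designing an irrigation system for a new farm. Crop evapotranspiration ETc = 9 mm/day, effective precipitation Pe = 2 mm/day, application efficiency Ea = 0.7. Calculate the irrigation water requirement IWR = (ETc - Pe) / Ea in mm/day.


IWR = (ETc - Pe) / Ea
    = (9 - 2) / 0.7
    = 7 / 0.7
    = 10 mm/day


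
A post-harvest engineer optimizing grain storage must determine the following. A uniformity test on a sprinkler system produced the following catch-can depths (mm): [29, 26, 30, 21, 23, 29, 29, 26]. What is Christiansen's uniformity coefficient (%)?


xbar = 213 / 8 = 26.625
sum|xi - xbar| = 21
CU = 100 * (1 - 21 / (8 * 26.625))
   = 100 * (1 - 0.0986)
   = 90.14%


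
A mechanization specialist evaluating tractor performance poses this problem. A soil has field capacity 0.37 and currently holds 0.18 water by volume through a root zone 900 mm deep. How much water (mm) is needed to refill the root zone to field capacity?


SMD = (FC - theta) * D
    = (0.37 - 0.18) * 900
    = 0.190 * 900
    = 171 mm


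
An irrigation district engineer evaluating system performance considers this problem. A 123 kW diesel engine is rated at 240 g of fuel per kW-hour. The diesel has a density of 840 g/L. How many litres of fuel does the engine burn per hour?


FC = P * BSFC / rho_fuel
   = 123 * 240 / 840
   = 29520 / 840
   = 35.14 L/h


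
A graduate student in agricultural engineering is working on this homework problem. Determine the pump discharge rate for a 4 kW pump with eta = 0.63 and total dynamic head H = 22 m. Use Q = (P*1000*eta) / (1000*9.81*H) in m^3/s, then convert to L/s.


Q = (P * 1000 * eta) / (rho * g * H)
  = (4 * 1000 * 0.63) / (1000 * 9.81 * 22)
  = 2520 / 215820
  = 0.01168 m^3/s = 11.68 L/s


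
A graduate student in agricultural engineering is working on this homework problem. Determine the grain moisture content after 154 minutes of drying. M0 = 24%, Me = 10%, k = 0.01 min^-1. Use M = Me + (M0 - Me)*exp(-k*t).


M = Me + (M0 - Me) * e^(-k*t)
  = 10 + (24 - 10) * e^(-0.01*154)
  = 10 + 14 * e^(-1.540)
  = 10 + 14 * 0.21438
  = 10 + 3.0013
  = 13.00%


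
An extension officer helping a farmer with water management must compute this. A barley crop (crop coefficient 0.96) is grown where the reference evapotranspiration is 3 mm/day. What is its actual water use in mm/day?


ETc = Kc * ET0
    = 0.96 * 3
    = 2.88 mm/day


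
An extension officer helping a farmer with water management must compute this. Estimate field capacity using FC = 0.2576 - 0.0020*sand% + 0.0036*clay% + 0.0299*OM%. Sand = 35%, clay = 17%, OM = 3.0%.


FC = 0.2576 - 0.0020*35 + 0.0036*17 + 0.0299*3.0
   = 0.2576 - 0.0700 + 0.0612 + 0.0897
   = 0.3385


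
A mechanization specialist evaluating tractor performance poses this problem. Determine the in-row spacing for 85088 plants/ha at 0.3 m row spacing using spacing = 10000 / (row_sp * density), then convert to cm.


spacing = 10000 / (row_sp * density)
        = 10000 / (0.3 * 85088)
        = 10000 / 25526.40
        = 0.39175 m = 39.18 cm


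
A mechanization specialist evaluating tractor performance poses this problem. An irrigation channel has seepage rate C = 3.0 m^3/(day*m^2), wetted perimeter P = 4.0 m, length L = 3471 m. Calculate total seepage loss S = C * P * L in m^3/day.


S = C * P * L
  = 3.0 * 4.0 * 3471
  = 41652 m^3/day


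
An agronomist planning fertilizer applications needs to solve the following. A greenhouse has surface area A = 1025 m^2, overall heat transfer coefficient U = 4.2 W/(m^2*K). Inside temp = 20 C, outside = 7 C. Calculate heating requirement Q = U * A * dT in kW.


dT = 20 - (7) = 13 K
Q = U * A * dT
  = 4.2 * 1025 * 13
  = 55965 W = 55.97 kW


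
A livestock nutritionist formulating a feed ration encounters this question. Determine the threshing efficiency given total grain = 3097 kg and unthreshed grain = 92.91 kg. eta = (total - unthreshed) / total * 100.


eta = (total - unthreshed) / total * 100
    = (3097 - 92.91) / 3097 * 100
    = 3004.09 / 3097 * 100
    = 97%


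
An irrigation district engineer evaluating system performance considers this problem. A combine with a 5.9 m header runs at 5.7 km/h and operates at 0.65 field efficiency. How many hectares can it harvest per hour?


C = w * v * eta_f / 10
  = 5.9 * 5.7 * 0.65 / 10
  = 21.86 / 10
  = 2.19 ha/h


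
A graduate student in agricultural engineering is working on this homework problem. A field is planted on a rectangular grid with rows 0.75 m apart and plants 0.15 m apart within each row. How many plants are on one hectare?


D = 10000 / (row_sp * plant_sp)
  = 10000 / (0.75 * 0.15)
  = 10000 / 0.1125
  = 88888.89 plants/ha


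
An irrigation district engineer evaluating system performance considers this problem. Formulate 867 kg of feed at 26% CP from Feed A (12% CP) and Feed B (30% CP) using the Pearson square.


parts_A = CP_b - target = 30 - 26 = 4
parts_B = target - CP_a = 26 - 12 = 14
total_parts = 4 + 14 = 18
Feed A = 867 * 4 / 18 = 192.67 kg
Feed B = 867 * 14 / 18 = 674.33 kg

192.67 kg


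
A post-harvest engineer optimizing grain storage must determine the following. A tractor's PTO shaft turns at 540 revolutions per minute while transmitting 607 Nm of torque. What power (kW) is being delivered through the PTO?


P = 2*pi*n*T / 60000
  = 2*pi * 540 * 607 / 60000
  = 2059502.48 / 60000
  = 34.33 kW


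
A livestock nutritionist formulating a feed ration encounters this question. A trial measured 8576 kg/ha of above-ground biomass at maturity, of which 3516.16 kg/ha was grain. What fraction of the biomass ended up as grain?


HI = grain_yield / biomass
   = 3516.16 / 8576
   = 0.41


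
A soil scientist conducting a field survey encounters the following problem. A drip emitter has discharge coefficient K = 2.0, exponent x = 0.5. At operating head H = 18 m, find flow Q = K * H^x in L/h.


Q = K * H^x
  = 2.0 * 18^0.5
  = 2.0 * 4.2426
  = 8.49 L/h


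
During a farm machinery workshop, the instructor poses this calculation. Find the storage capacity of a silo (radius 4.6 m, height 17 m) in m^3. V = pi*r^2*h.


V = pi * r^2 * h
  = pi * 4.6^2 * 17
  = pi * 21.16 * 17
  = 1130.09 m^3


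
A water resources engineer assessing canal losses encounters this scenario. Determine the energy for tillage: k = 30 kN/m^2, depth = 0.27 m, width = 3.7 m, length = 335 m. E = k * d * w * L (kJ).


E = k * d * w * L
  = 30 * 0.27 * 3.7 * 335
  = 10039.95 kJ


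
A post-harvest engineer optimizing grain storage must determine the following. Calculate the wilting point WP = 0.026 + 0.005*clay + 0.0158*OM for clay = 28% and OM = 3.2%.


WP = 0.026 + 0.005*28 + 0.0158*3.2
   = 0.026 + 0.1400 + 0.0506
   = 0.2166


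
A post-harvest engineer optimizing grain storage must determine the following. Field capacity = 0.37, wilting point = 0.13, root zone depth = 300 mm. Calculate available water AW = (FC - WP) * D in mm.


AW = (FC - WP) * D
   = (0.37 - 0.13) * 300
   = 0.24 * 300
   = 72 mm


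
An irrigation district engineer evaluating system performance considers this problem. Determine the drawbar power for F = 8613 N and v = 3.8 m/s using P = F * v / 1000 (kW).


P = F * v / 1000
  = 8613 * 3.8 / 1000
  = 32729.40 / 1000
  = 32.73 kW


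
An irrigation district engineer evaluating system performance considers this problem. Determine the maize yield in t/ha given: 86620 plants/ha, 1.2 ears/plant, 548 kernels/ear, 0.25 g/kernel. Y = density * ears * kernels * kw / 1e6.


Y = density * ears * kernels * kw
  = 86620 * 1.2 * 548 * 0.25 g/ha
  = 14240328 g/ha
  = 14240.33 kg/ha = 14.24 t/ha


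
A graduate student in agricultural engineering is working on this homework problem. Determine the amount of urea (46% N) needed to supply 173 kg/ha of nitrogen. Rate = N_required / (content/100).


Rate = N_required / (N_content / 100)
     = 173 / (46 / 100)
     = 173 / 0.46
     = 376.09 kg/ha


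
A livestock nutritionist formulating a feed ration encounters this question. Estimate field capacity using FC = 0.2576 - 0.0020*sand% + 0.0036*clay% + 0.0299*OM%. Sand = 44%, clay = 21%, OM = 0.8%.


FC = 0.2576 - 0.0020*44 + 0.0036*21 + 0.0299*0.8
   = 0.2576 - 0.0880 + 0.0756 + 0.0239
   = 0.2691


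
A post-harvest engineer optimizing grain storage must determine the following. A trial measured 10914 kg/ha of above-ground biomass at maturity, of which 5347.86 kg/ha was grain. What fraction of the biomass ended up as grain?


HI = grain_yield / biomass
   = 5347.86 / 10914
   = 0.49


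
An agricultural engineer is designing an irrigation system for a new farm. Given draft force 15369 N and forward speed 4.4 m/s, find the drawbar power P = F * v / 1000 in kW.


P = F * v / 1000
  = 15369 * 4.4 / 1000
  = 67623.60 / 1000
  = 67.62 kW


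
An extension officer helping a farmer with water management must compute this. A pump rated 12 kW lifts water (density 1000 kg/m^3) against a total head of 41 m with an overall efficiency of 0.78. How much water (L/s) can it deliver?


Q = (P * 1000 * eta) / (rho * g * H)
  = (12 * 1000 * 0.78) / (1000 * 9.81 * 41)
  = 9360 / 402210
  = 0.02327 m^3/s = 23.27 L/s


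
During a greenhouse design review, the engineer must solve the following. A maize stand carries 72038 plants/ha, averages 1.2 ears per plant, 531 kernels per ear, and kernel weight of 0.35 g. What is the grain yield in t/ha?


Y = density * ears * kernels * kw
  = 72038 * 1.2 * 531 * 0.35 g/ha
  = 16065914.76 g/ha
  = 16065.91 kg/ha = 16.07 t/ha


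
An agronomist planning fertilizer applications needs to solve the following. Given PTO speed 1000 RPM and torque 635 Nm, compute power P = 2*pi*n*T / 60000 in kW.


P = 2*pi*n*T / 60000
  = 2*pi * 1000 * 635 / 60000
  = 3989822.67 / 60000
  = 66.50 kW


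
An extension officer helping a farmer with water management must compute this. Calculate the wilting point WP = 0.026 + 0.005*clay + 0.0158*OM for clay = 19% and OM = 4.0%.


WP = 0.026 + 0.005*19 + 0.0158*4.0
   = 0.026 + 0.0950 + 0.0632
   = 0.1842


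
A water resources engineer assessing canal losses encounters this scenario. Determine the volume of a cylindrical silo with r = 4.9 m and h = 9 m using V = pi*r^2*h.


V = pi * r^2 * h
  = pi * 4.9^2 * 9
  = pi * 24.01 * 9
  = 678.87 m^3


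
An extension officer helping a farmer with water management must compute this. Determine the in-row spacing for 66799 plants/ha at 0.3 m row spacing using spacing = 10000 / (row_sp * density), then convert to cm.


spacing = 10000 / (row_sp * density)
        = 10000 / (0.3 * 66799)
        = 10000 / 20039.70
        = 0.49901 m = 49.90 cm


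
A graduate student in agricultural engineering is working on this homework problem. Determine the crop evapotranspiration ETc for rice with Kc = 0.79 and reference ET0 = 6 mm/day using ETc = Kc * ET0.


ETc = Kc * ET0
    = 0.79 * 6
    = 4.74 mm/day


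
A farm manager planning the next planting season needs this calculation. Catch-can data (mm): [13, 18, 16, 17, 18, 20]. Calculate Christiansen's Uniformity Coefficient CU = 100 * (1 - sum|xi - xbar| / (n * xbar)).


xbar = 102 / 6 = 17
sum|xi - xbar| = 10
CU = 100 * (1 - 10 / (6 * 17))
   = 100 * (1 - 0.0980)
   = 90.20%


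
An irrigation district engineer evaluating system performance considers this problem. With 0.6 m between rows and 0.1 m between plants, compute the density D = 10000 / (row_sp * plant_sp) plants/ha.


D = 10000 / (row_sp * plant_sp)
  = 10000 / (0.6 * 0.1)
  = 10000 / 0.0600
  = 166666.67 plants/ha


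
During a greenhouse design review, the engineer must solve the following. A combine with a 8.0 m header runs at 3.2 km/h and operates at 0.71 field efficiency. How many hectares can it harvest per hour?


C = w * v * eta_f / 10
  = 8.0 * 3.2 * 0.71 / 10
  = 18.18 / 10
  = 1.82 ha/h


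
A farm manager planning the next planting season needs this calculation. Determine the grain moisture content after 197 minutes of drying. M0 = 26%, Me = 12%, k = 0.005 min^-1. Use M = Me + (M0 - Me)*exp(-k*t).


M = Me + (M0 - Me) * e^(-k*t)
  = 12 + (26 - 12) * e^(-0.005*197)
  = 12 + 14 * e^(-0.985)
  = 12 + 14 * 0.37344
  = 12 + 5.2281
  = 17.23%


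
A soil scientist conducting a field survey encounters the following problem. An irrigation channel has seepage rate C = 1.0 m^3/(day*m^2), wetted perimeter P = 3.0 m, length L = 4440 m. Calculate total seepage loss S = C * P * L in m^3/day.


S = C * P * L
  = 1.0 * 3.0 * 4440
  = 13320 m^3/day


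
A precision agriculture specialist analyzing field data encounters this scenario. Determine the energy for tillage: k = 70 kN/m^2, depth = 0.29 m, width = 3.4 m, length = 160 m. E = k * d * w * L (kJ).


E = k * d * w * L
  = 70 * 0.29 * 3.4 * 160
  = 11043.20 kJ


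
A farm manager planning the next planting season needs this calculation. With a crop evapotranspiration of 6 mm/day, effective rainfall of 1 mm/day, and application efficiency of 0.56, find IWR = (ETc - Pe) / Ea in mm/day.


IWR = (ETc - Pe) / Ea
    = (6 - 1) / 0.56
    = 5 / 0.56
    = 8.93 mm/day


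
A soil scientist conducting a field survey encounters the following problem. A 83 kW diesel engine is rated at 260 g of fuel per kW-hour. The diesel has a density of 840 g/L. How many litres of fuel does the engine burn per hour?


FC = P * BSFC / rho_fuel
   = 83 * 260 / 840
   = 21580 / 840
   = 25.69 L/h


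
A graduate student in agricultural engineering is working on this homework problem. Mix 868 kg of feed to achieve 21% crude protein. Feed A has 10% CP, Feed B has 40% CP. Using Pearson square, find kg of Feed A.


parts_A = CP_b - target = 40 - 21 = 19
parts_B = target - CP_a = 21 - 10 = 11
total_parts = 19 + 11 = 30
Feed A = 868 * 19 / 30 = 549.73 kg
Feed B = 868 * 11 / 30 = 318.27 kg

549.73 kg


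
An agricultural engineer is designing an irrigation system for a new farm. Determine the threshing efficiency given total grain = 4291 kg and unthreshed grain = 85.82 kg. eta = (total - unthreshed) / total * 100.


eta = (total - unthreshed) / total * 100
    = (4291 - 85.82) / 4291 * 100
    = 4205.18 / 4291 * 100
    = 98%


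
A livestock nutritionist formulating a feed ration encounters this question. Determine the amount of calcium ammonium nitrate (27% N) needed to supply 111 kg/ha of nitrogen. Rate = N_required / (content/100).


Rate = N_required / (N_content / 100)
     = 111 / (27 / 100)
     = 111 / 0.27
     = 411.11 kg/ha


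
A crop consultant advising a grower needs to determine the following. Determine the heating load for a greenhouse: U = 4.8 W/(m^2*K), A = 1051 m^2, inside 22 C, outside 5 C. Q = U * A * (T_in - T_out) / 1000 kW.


dT = 22 - (5) = 17 K
Q = U * A * dT
  = 4.8 * 1051 * 17
  = 85761.60 W = 85.76 kW


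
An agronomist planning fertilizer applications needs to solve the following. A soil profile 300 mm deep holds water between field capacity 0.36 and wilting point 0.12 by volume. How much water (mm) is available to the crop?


AW = (FC - WP) * D
   = (0.36 - 0.12) * 300
   = 0.24 * 300
   = 72 mm


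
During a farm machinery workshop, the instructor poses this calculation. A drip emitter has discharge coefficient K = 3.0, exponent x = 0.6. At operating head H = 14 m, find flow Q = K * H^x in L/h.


Q = K * H^x
  = 3.0 * 14^0.6
  = 3.0 * 4.8717
  = 14.61 L/h


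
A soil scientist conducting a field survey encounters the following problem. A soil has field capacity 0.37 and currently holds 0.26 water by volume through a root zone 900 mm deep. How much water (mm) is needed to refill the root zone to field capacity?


SMD = (FC - theta) * D
    = (0.37 - 0.26) * 900
    = 0.110 * 900
    = 99 mm


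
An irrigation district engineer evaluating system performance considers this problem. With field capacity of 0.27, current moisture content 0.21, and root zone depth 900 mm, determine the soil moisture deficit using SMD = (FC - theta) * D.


SMD = (FC - theta) * D
    = (0.27 - 0.21) * 900
    = 0.060 * 900
    = 54 mm


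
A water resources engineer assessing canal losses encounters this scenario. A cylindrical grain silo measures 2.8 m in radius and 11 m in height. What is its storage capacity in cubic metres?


V = pi * r^2 * h
  = pi * 2.8^2 * 11
  = pi * 7.84 * 11
  = 270.93 m^3


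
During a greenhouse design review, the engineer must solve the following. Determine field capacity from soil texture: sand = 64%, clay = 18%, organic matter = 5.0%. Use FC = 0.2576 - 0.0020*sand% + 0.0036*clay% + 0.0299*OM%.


FC = 0.2576 - 0.0020*64 + 0.0036*18 + 0.0299*5.0
   = 0.2576 - 0.1280 + 0.0648 + 0.1495
   = 0.3439


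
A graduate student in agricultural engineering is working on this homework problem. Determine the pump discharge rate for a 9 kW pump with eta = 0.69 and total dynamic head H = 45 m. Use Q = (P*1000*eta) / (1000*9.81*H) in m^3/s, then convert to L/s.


Q = (P * 1000 * eta) / (rho * g * H)
  = (9 * 1000 * 0.69) / (1000 * 9.81 * 45)
  = 6210 / 441450
  = 0.01407 m^3/s = 14.07 L/s


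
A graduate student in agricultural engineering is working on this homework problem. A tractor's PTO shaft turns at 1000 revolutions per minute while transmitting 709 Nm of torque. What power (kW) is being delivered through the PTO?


P = 2*pi*n*T / 60000
  = 2*pi * 1000 * 709 / 60000
  = 4454778.38 / 60000
  = 74.25 kW


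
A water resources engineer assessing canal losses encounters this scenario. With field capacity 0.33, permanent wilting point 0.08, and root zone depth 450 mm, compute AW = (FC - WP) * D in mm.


AW = (FC - WP) * D
   = (0.33 - 0.08) * 450
   = 0.25 * 450
   = 112.50 mm


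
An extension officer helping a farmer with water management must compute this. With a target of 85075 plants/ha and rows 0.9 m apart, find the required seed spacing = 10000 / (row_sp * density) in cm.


spacing = 10000 / (row_sp * density)
        = 10000 / (0.9 * 85075)
        = 10000 / 76567.50
        = 0.13060 m = 13.06 cm


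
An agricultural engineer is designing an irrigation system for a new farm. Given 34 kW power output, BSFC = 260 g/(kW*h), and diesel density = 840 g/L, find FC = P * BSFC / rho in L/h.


FC = P * BSFC / rho_fuel
   = 34 * 260 / 840
   = 8840 / 840
   = 10.52 L/h


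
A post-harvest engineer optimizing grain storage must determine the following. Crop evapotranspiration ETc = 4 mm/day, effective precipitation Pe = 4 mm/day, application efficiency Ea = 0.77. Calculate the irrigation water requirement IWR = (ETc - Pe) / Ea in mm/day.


IWR = (ETc - Pe) / Ea
    = (4 - 4) / 0.77
    = 0 / 0.77
    = 0 mm/day


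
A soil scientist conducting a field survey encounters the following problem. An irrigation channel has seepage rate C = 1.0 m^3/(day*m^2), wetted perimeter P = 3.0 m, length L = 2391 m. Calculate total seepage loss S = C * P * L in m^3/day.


S = C * P * L
  = 1.0 * 3.0 * 2391
  = 7173 m^3/day


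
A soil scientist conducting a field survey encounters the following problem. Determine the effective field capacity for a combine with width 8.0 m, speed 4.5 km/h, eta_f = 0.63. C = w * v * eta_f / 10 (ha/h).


C = w * v * eta_f / 10
  = 8.0 * 4.5 * 0.63 / 10
  = 22.68 / 10
  = 2.27 ha/h


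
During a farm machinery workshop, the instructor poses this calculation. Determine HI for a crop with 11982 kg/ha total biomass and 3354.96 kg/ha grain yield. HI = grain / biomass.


HI = grain_yield / biomass
   = 3354.96 / 11982
   = 0.28


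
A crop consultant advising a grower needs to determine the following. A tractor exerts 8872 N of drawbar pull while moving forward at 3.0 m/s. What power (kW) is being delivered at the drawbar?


P = F * v / 1000
  = 8872 * 3.0 / 1000
  = 26616 / 1000
  = 26.62 kW


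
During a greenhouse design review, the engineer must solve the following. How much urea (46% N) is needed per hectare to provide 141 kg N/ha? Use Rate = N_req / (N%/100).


Rate = N_required / (N_content / 100)
     = 141 / (46 / 100)
     = 141 / 0.46
     = 306.52 kg/ha
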